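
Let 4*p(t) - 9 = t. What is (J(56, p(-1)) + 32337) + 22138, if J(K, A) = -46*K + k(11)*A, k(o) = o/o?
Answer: 51901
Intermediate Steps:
p(t) = 9/4 + t/4
k(o) = 1
J(K, A) = A - 46*K (J(K, A) = -46*K + 1*A = -46*K + A = A - 46*K)
(J(56, p(-1)) + 32337) + 22138 = (((9/4 + (1/4)*(-1)) - 46*56) + 32337) + 22138 = (((9/4 - 1/4) - 2576) + 32337) + 22138 = ((2 - 2576) + 32337) + 22138 = (-2574 + 32337) + 22138 = 29763 + 22138 = 51901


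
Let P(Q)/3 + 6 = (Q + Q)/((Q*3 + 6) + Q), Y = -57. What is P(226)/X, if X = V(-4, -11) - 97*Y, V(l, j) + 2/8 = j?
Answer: -10016/3347435 ≈ -0.0029921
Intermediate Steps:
P(Q) = -18 + 6*Q/(6 + 4*Q) (P(Q) = -18 + 3*((Q + Q)/((Q*3 + 6) + Q)) = -18 + 3*((2*Q)/((3*Q + 6) + Q)) = -18 + 3*((2*Q)/((6 + 3*Q) + Q)) = -18 + 3*((2*Q)/(6 + 4*Q)) = -18 + 3*(2*Q/(6 + 4*Q)) = -18 + 6*Q/(6 + 4*Q))
V(l, j) = -¼ + j
X = 22071/4 (X = (-¼ - 11) - 97*(-57) = -45/4 + 5529 = 22071/4 ≈ 5517.8)
P(226)/X = (3*(-18 - 11*226)/(3 + 2*226))/(22071/4) = (3*(-18 - 2486)/(3 + 452))*(4/22071) = (3*(-2504)/455)*(4/22071) = (3*(1/455)*(-2504))*(4/22071) = -7512/455*4/22071 = -10016/3347435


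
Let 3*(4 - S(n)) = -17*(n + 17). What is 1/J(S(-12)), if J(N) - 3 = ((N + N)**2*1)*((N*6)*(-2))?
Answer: -9/14602741 ≈ -6.1632e-7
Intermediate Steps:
S(n) = 301/3 + 17*n/3 (S(n) = 4 - (-17)*(n + 17)/3 = 4 - (-17)*(17 + n)/3 = 4 - (-289 - 17*n)/3 = 4 + (289/3 + 17*n/3) = 301/3 + 17*n/3)
J(N) = 3 - 48*N**3 (J(N) = 3 + ((N + N)**2*1)*((N*6)*(-2)) = 3 + ((2*N)**2*1)*((6*N)*(-2)) = 3 + ((4*N**2)*1)*(-12*N) = 3 + (4*N**2)*(-12*N) = 3 - 48*N**3)
1/J(S(-12)) = 1/(3 - 48*(301/3 + (17/3)*(-12))**3) = 1/(3 - 48*(301/3 - 68)**3) = 1/(3 - 48*(97/3)**3) = 1/(3 - 48*912673/27) = 1/(3 - 14602768/9) = 1/(-14602741/9) = -9/14602741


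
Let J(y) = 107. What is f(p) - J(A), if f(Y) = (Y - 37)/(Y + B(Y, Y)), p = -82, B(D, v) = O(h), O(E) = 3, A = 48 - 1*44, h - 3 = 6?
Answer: -8334/79 ≈ -105.49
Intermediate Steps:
h = 9 (h = 3 + 6 = 9)
A = 4 (A = 48 - 44 = 4)
B(D, v) = 3
f(Y) = (-37 + Y)/(3 + Y) (f(Y) = (Y - 37)/(Y + 3) = (-37 + Y)/(3 + Y))
f(p) - J(A) = (-37 - 82)/(3 - 82) - 1*107 = -119/(-79) - 107 = -1/79*(-119) - 107 = 119/79 - 107 = -8334/79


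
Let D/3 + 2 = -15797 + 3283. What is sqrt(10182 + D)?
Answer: I*sqrt(27366) ≈ 165.43*I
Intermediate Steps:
D = -37548 (D = -6 + 3*(-15797 + 3283) = -6 + 3*(-12514) = -6 - 37542 = -37548)
sqrt(10182 + D) = sqrt(10182 - 37548) = sqrt(-27366) = I*sqrt(27366)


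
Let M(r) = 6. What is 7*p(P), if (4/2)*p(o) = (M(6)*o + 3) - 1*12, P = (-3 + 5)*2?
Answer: 105/2 ≈ 52.500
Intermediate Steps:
P = 4 (P = 2*2 = 4)
p(o) = -9/2 + 3*o (p(o) = ((6*o + 3) - 1*12)/2 = ((3 + 6*o) - 12)/2 = (-9 + 6*o)/2 = -9/2 + 3*o)
7*p(P) = 7*(-9/2 + 3*4) = 7*(-9/2 + 12) = 7*(15/2) = 105/2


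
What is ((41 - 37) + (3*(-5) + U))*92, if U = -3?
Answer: -1288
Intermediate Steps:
((41 - 37) + (3*(-5) + U))*92 = ((41 - 37) + (3*(-5) - 3))*92 = (4 + (-15 - 3))*92 = (4 - 18)*92 = -14*92 = -1288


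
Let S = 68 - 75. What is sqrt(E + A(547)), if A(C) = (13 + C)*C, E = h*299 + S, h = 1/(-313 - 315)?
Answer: 19*sqrt(83659805)/314 ≈ 553.46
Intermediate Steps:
h = -1/628 (h = 1/(-628) = -1/628 ≈ -0.0015924)
S = -7
E = -4695/628 (E = -1/628*299 - 7 = -299/628 - 7 = -4695/628 ≈ -7.4761)
A(C) = C*(13 + C)
sqrt(E + A(547)) = sqrt(-4695/628 + 547*(13 + 547)) = sqrt(-4695/628 + 547*560) = sqrt(-4695/628 + 306320) = sqrt(192364265/628) = 19*sqrt(83659805)/314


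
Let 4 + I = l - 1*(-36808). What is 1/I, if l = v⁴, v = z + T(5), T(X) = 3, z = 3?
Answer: 1/38100 ≈ 2.6247e-5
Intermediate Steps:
v = 6 (v = 3 + 3 = 6)
l = 1296 (l = 6⁴ = 1296)
I = 38100 (I = -4 + (1296 - 1*(-36808)) = -4 + (1296 + 36808) = -4 + 38104 = 38100)
1/I = 1/38100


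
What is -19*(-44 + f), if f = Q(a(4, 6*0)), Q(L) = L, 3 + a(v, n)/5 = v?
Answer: 741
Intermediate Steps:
a(v, n) = -15 + 5*v
f = 5 (f = -15 + 5*4 = -15 + 20 = 5)
-19*(-44 + f) = -19*(-44 + 5) = -19*(-39) = 741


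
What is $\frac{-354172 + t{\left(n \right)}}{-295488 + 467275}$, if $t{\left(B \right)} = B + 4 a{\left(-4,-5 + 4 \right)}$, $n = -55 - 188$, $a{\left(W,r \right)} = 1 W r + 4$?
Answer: $- \frac{354383}{171787} \approx -2.0629$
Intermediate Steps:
$a{\left(W,r \right)} = 4 + W r$ ($a{\left(W,r \right)} = W r + 4 = 4 + W r$)
$n = -243$ ($n = -55 - 188 = -243$)
$t{\left(B \right)} = 32 + B$ ($t{\left(B \right)} = B + 4 \left(4 - 4 \left(-5 + 4\right)\right) = B + 4 \left(4 - -4\right) = B + 4 \left(4 + 4\right) = B + 4 \cdot 8 = B + 32 = 32 + B$)
$\frac{-354172 + t{\left(n \right)}}{-295488 + 467275} = \frac{-354172 + \left(32 - 243\right)}{-295488 + 467275} = \frac{-354172 - 211}{171787} = \left(-354383\right) \frac{1}{171787} = - \frac{354383}{171787}$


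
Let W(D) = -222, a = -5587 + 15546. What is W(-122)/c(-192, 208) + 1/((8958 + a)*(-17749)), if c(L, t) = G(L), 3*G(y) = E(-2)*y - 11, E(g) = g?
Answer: -223614717151/125237671709 ≈ -1.7855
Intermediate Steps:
a = 9959
G(y) = -11/3 - 2*y/3 (G(y) = (-2*y - 11)/3 = (-11 - 2*y)/3 = -11/3 - 2*y/3)
c(L, t) = -11/3 - 2*L/3
W(-122)/c(-192, 208) + 1/((8958 + a)*(-17749)) = -222/(-11/3 - 2/3*(-192)) + 1/((8958 + 9959)*(-17749)) = -222/(-11/3 + 128) - 1/17749/18917 = -222/373/3 + (1/18917)*(-1/17749) = -222*3/373 - 1/335757833 = -666/373 - 1/335757833 = -223614717151/125237671709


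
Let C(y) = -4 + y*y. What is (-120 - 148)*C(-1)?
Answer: 804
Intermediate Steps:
C(y) = -4 + y²
(-120 - 148)*C(-1) = (-120 - 148)*(-4 + (-1)²) = -268*(-4 + 1) = -268*(-3) = 804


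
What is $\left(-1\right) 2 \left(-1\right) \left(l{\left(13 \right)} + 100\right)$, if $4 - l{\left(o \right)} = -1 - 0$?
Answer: $210$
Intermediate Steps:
$l{\left(o \right)} = 5$ ($l{\left(o \right)} = 4 - \left(-1 - 0\right) = 4 - \left(-1 + 0\right) = 4 - -1 = 4 + 1 = 5$)
$\left(-1\right) 2 \left(-1\right) \left(l{\left(13 \right)} + 100\right) = \left(-1\right) 2 \left(-1\right) \left(5 + 100\right) = \left(-2\right) \left(-1\right) 105 = 2 \cdot 105 = 210$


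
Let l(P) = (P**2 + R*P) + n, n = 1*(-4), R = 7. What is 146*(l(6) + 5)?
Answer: 11534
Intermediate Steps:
n = -4
l(P) = -4 + P**2 + 7*P (l(P) = (P**2 + 7*P) - 4 = -4 + P**2 + 7*P)
146*(l(6) + 5) = 146*((-4 + 6**2 + 7*6) + 5) = 146*((-4 + 36 + 42) + 5) = 146*(74 + 5) = 146*79 = 11534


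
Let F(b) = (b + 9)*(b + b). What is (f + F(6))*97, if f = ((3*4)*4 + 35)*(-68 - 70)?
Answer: -1093578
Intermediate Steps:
F(b) = 2*b*(9 + b) (F(b) = (9 + b)*(2*b) = 2*b*(9 + b))
f = -11454 (f = (12*4 + 35)*(-138) = (48 + 35)*(-138) = 83*(-138) = -11454)
(f + F(6))*97 = (-11454 + 2*6*(9 + 6))*97 = (-11454 + 2*6*15)*97 = (-11454 + 180)*97 = -11274*97 = -1093578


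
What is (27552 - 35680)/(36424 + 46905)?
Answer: -8128/83329 ≈ -0.097541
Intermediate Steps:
(27552 - 35680)/(36424 + 46905) = -8128/83329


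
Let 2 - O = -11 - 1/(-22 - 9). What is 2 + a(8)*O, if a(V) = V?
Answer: 3278/31 ≈ 105.74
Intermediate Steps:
O = 402/31 (O = 2 - (-11 - 1/(-22 - 9)) = 2 - (-11 - 1/(-31)) = 2 - (-11 - 1*(-1/31)) = 2 - (-11 + 1/31) = 2 - 1*(-340/31) = 2 + 340/31 = 402/31 ≈ 12.968)
2 + a(8)*O = 2 + 8*(402/31) = 2 + 3216/31 = 3278/31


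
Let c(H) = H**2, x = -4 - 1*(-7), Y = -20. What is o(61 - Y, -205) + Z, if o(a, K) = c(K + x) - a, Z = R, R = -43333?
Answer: -2610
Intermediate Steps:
x = 3 (x = -4 + 7 = 3)
Z = -43333
o(a, K) = (3 + K)**2 - a (o(a, K) = (K + 3)**2 - a = (3 + K)**2 - a)
o(61 - Y, -205) + Z = ((3 - 205)**2 - (61 - 1*(-20))) - 43333 = ((-202)**2 - (61 + 20)) - 43333 = (40804 - 1*81) - 43333 = (40804 - 81) - 43333 = 40723 - 43333 = -2610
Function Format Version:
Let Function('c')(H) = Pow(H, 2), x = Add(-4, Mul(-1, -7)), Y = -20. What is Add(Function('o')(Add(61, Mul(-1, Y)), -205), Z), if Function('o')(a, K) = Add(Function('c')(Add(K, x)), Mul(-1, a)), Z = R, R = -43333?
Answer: -2610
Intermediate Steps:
x = 3 (x = Add(-4, 7) = 3)
Z = -43333
Function('o')(a, K) = Add(Pow(Add(3, K), 2), Mul(-1, a)) (Function('o')(a, K) = Add(Pow(Add(K, 3), 2), Mul(-1, a)) = Add(Pow(Add(3, K), 2), Mul(-1, a)))
Add(Function('o')(Add(61, Mul(-1, Y)), -205), Z) = Add(Add(Pow(Add(3, -205), 2), Mul(-1, Add(61, Mul(-1, -20)))), -43333) = Add(Add(Pow(-202, 2), Mul(-1, Add(61, 20))), -43333) = Add(Add(40804, Mul(-1, 81)), -43333) = Add(Add(40804, -81), -43333) = Add(40723, -43333) = -2610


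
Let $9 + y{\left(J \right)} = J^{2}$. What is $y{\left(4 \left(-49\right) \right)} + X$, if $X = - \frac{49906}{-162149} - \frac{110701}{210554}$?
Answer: $\frac{1311250574661697}{34141120546} \approx 38407.0$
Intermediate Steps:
$y{\left(J \right)} = -9 + J^{2}$
$X = - \frac{7442148525}{34141120546}$ ($X = \left(-49906\right) \left(- \frac{1}{162149}\right) - \frac{110701}{210554} = \frac{49906}{162149} - \frac{110701}{210554} = - \frac{7442148525}{34141120546} \approx -0.21798$)
$y{\left(4 \left(-49\right) \right)} + X = \left(-9 + \left(4 \left(-49\right)\right)^{2}\right) - \frac{7442148525}{34141120546} = \left(-9 + \left(-196\right)^{2}\right) - \frac{7442148525}{34141120546} = \left(-9 + 38416\right) - \frac{7442148525}{34141120546} = 38407 - \frac{7442148525}{34141120546} = \frac{1311250574661697}{34141120546}$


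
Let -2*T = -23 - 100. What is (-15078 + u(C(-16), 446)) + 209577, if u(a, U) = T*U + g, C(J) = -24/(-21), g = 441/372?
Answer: 27519219/124 ≈ 2.2193e+5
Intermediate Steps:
g = 147/124 (g = 441*(1/372) = 147/124 ≈ 1.1855)
C(J) = 8/7 (C(J) = -24*(-1/21) = 8/7)
T = 123/2 (T = -(-23 - 100)/2 = -½*(-123) = 123/2 ≈ 61.500)
u(a, U) = 147/124 + 123*U/2 (u(a, U) = 123*U/2 + 147/124 = 147/124 + 123*U/2)
(-15078 + u(C(-16), 446)) + 209577 = (-15078 + (147/124 + (123/2)*446)) + 209577 = (-15078 + (147/124 + 27429)) + 209577 = (-15078 + 3401343/124) + 209577 = 1531671/124 + 209577 = 27519219/124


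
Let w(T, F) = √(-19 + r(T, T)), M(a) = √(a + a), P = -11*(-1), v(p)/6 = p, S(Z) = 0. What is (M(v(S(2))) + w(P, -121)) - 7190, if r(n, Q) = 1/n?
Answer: -7190 + 4*I*√143/11 ≈ -7190.0 + 4.3485*I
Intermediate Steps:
v(p) = 6*p
P = 11
M(a) = √2*√a (M(a) = √(2*a) = √2*√a)
w(T, F) = √(-19 + 1/T)
(M(v(S(2))) + w(P, -121)) - 7190 = (√2*√(6*0) + √(-19 + 1/11)) - 7190 = (√2*√0 + √(-19 + 1/11)) - 7190 = (√2*0 + √(-208/11)) - 7190 = (0 + 4*I*√143/11) - 7190 = 4*I*√143/11 - 7190 = -7190 + 4*I*√143/11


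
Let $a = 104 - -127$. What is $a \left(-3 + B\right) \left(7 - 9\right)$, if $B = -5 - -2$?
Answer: $2772$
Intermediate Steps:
$B = -3$ ($B = -5 + 2 = -3$)
$a = 231$ ($a = 104 + 127 = 231$)
$a \left(-3 + B\right) \left(7 - 9\right) = 231 \left(-3 - 3\right) \left(7 - 9\right) = 231 \left(\left(-6\right) \left(-2\right)\right) = 231 \cdot 12 = 2772$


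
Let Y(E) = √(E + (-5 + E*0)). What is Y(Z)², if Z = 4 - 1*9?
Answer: -10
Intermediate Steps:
Z = -5 (Z = 4 - 9 = -5)
Y(E) = √(-5 + E) (Y(E) = √(E + (-5 + 0)) = √(E - 5) = √(-5 + E))
Y(Z)² = (√(-5 - 5))² = (√(-10))² = (I*√10)² = -10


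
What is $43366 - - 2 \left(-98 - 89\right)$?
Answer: $42992$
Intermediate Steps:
$43366 - - 2 \left(-98 - 89\right) = 43366 - \left(-2\right) \left(-187\right) = 43366 - 374 = 42992$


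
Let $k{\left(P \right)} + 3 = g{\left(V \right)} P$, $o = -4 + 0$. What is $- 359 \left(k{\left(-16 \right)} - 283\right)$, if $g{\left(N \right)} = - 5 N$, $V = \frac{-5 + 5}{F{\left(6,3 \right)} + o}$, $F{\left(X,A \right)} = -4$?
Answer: $102674$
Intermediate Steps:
$o = -4$
$V = 0$ ($V = \frac{-5 + 5}{-4 - 4} = \frac{0}{-8} = 0 \left(- \frac{1}{8}\right) = 0$)
$k{\left(P \right)} = -3$ ($k{\left(P \right)} = -3 + \left(-5\right) 0 P = -3 + 0 P = -3 + 0 = -3$)
$- 359 \left(k{\left(-16 \right)} - 283\right) = - 359 \left(-3 - 283\right) = \left(-359\right) \left(-286\right) = 102674$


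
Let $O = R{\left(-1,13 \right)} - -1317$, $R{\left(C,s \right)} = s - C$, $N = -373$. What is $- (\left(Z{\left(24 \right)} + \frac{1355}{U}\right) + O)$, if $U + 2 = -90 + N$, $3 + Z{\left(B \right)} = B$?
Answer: $- \frac{125465}{93} \approx -1349.1$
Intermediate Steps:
$Z{\left(B \right)} = -3 + B$
$O = 1331$ ($O = \left(13 - -1\right) - -1317 = \left(13 + 1\right) + 1317 = 14 + 1317 = 1331$)
$U = -465$ ($U = -2 - 463 = -465$)
$- (\left(Z{\left(24 \right)} + \frac{1355}{U}\right) + O) = - (\left(\left(-3 + 24\right) + \frac{1355}{-465}\right) + 1331) = - (\left(21 + 1355 \left(- \frac{1}{465}\right)\right) + 1331) = - (\left(21 - \frac{271}{93}\right) + 1331) = - (\frac{1682}{93} + 1331) = \left(-1\right) \frac{125465}{93} = - \frac{125465}{93}$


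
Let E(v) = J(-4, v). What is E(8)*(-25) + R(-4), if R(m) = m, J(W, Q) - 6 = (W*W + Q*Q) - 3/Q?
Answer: -17157/8 ≈ -2144.6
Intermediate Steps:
J(W, Q) = 6 + Q**2 + W**2 - 3/Q (J(W, Q) = 6 + ((W*W + Q*Q) - 3/Q) = 6 + ((W**2 + Q**2) - 3/Q) = 6 + ((Q**2 + W**2) - 3/Q) = 6 + (Q**2 + W**2 - 3/Q) = 6 + Q**2 + W**2 - 3/Q)
E(v) = 22 + v**2 - 3/v (E(v) = 6 + v**2 + (-4)**2 - 3/v = 6 + v**2 + 16 - 3/v = 22 + v**2 - 3/v)
E(8)*(-25) + R(-4) = (22 + 8**2 - 3/8)*(-25) - 4 = (22 + 64 - 3*1/8)*(-25) - 4 = (22 + 64 - 3/8)*(-25) - 4 = (685/8)*(-25) - 4 = -17125/8 - 4 = -17157/8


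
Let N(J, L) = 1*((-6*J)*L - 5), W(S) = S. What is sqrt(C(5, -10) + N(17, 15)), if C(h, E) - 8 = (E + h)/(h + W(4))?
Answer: 2*I*sqrt(3437)/3 ≈ 39.084*I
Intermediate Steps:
C(h, E) = 8 + (E + h)/(4 + h) (C(h, E) = 8 + (E + h)/(h + 4) = 8 + (E + h)/(4 + h))
N(J, L) = -5 - 6*J*L (N(J, L) = 1*(-6*J*L - 5) = 1*(-5 - 6*J*L) = -5 - 6*J*L)
sqrt(C(5, -10) + N(17, 15)) = sqrt((32 - 10 + 9*5)/(4 + 5) + (-5 - 6*17*15)) = sqrt((32 - 10 + 45)/9 + (-5 - 1530)) = sqrt((1/9)*67 - 1535) = sqrt(67/9 - 1535) = sqrt(-13748/9) = 2*I*sqrt(3437)/3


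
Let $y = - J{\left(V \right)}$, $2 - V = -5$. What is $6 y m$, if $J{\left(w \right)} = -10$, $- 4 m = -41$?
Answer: $615$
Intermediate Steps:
$V = 7$ ($V = 2 - -5 = 2 + 5 = 7$)
$m = \frac{41}{4}$ ($m = \left(- \frac{1}{4}\right) \left(-41\right) = \frac{41}{4} \approx 10.25$)
$y = 10$ ($y = \left(-1\right) \left(-10\right) = 10$)
$6 y m = 6 \cdot 10 \cdot \frac{41}{4} = 60 \cdot \frac{41}{4} = 615$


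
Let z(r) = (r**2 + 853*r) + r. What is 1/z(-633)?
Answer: -1/139893 ≈ -7.1483e-6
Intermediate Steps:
z(r) = r**2 + 854*r
1/z(-633) = 1/(-633*(854 - 633)) = 1/(-633*221) = 1/(-139893) = -1/139893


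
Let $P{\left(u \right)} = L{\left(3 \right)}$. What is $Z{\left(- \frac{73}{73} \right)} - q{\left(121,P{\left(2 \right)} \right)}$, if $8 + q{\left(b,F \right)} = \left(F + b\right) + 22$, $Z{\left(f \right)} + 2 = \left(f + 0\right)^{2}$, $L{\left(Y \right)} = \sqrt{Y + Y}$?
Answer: $-136 - \sqrt{6} \approx -138.45$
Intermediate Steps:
$L{\left(Y \right)} = \sqrt{2} \sqrt{Y}$ ($L{\left(Y \right)} = \sqrt{2 Y} = \sqrt{2} \sqrt{Y}$)
$P{\left(u \right)} = \sqrt{6}$ ($P{\left(u \right)} = \sqrt{2} \sqrt{3} = \sqrt{6}$)
$Z{\left(f \right)} = -2 + f^{2}$ ($Z{\left(f \right)} = -2 + \left(f + 0\right)^{2} = -2 + f^{2}$)
$q{\left(b,F \right)} = 14 + F + b$ ($q{\left(b,F \right)} = -8 + \left(\left(F + b\right) + 22\right) = -8 + \left(22 + F + b\right) = 14 + F + b$)
$Z{\left(- \frac{73}{73} \right)} - q{\left(121,P{\left(2 \right)} \right)} = \left(-2 + \left(- \frac{73}{73}\right)^{2}\right) - \left(14 + \sqrt{6} + 121\right) = \left(-2 + \left(\left(-73\right) \frac{1}{73}\right)^{2}\right) - \left(135 + \sqrt{6}\right) = \left(-2 + \left(-1\right)^{2}\right) - \left(135 + \sqrt{6}\right) = \left(-2 + 1\right) - \left(135 + \sqrt{6}\right) = -1 - \left(135 + \sqrt{6}\right) = -136 - \sqrt{6}$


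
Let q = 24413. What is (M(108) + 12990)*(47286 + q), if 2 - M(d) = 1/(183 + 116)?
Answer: 278522437293/299 ≈ 9.3151e+8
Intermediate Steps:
M(d) = 597/299 (M(d) = 2 - 1/(183 + 116) = 2 - 1/299 = 597/299)
(M(108) + 12990)*(47286 + q) = (597/299 + 12990)*(47286 + 24413) = (3884607/299)*71699 = 278522437293/299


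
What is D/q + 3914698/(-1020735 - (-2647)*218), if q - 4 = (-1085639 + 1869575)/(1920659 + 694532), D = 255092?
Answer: 73986814547316877/1247287424575 ≈ 59318.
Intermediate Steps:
q = 11244700/2615191 (q = 4 + (-1085639 + 1869575)/(1920659 + 694532) = 4 + 783936/2615191 = 11244700/2615191 ≈ 4.2998)
D/q + 3914698/(-1020735 - (-2647)*218) = 255092/(11244700/2615191) + 3914698/(-1020735 - (-2647)*218) = 255092*(2615191/11244700) + 3914698/(-1020735 - 1*(-577046)) = 166778575643/2811175 + 3914698/(-1020735 + 577046) = 166778575643/2811175 + 3914698/(-443689) = 166778575643/2811175 + 3914698*(-1/443689) = 166778575643/2811175 - 3914698/443689 = 73986814547316877/1247287424575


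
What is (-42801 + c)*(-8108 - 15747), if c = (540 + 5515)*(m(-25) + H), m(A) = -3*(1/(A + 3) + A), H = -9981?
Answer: 31500568459035/22 ≈ 1.4318e+12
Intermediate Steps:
m(A) = -3*A - 3/(3 + A) (m(A) = -3*(1/(3 + A) + A) = -3*(A + 1/(3 + A)) = -3*A - 3/(3 + A))
c = -1319560095/22 (c = (540 + 5515)*(3*(-1 - 1*(-25)² - 3*(-25))/(3 - 25) - 9981) = 6055*(3*(-1 - 1*625 + 75)/(-22) - 9981) = 6055*(3*(-1/22)*(-1 - 625 + 75) - 9981) = 6055*(3*(-1/22)*(-551) - 9981) = 6055*(1653/22 - 9981) = 6055*(-217929/22) = -1319560095/22 ≈ -5.9980e+7)
(-42801 + c)*(-8108 - 15747) = (-42801 - 1319560095/22)*(-8108 - 15747) = -1320501717/22*(-23855) = 31500568459035/22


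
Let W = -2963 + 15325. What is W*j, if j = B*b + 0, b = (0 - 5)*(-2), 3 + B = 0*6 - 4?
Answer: -865340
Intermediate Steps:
B = -7 (B = -3 + (0*6 - 4) = -3 + (0 - 4) = -3 - 4 = -7)
W = 12362
b = 10 (b = -5*(-2) = 10)
j = -70 (j = -7*10 + 0 = -70 + 0 = -70)
W*j = 12362*(-70) = -865340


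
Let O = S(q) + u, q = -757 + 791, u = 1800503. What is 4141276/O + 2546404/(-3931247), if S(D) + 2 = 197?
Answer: 5847537130590/3539494305203 ≈ 1.6521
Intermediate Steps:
q = 34
S(D) = 195 (S(D) = -2 + 197 = 195)
O = 1800698 (O = 195 + 1800503 = 1800698)
4141276/O + 2546404/(-3931247) = 4141276/1800698 + 2546404/(-3931247) = 4141276*(1/1800698) + 2546404*(-1/3931247) = 2070638/900349 - 2546404/3931247 = 5847537130590/3539494305203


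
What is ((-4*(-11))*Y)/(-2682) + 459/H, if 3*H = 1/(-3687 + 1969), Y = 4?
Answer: -3172385014/1341 ≈ -2.3657e+6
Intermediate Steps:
H = -1/5154 (H = 1/(3*(-3687 + 1969)) = (⅓)/(-1718) = (⅓)*(-1/1718) = -1/5154 ≈ -0.00019402)
((-4*(-11))*Y)/(-2682) + 459/H = (-4*(-11)*4)/(-2682) + 459/(-1/5154) = (44*4)*(-1/2682) + 459*(-5154) = 176*(-1/2682) - 2365686 = -88/1341 - 2365686 = -3172385014/1341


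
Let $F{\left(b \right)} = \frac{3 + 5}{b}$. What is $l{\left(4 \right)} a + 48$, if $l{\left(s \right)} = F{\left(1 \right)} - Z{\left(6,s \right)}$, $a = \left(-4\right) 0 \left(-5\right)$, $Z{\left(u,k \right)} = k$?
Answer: $48$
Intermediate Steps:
$a = 0$ ($a = 0 \left(-5\right) = 0$)
$F{\left(b \right)} = \frac{8}{b}$
$l{\left(s \right)} = 8 - s$ ($l{\left(s \right)} = \frac{8}{1} - s = 8 \cdot 1 - s = 8 - s$)
$l{\left(4 \right)} a + 48 = \left(8 - 4\right) 0 + 48 = 4 \cdot 0 + 48 = 0 + 48 = 48$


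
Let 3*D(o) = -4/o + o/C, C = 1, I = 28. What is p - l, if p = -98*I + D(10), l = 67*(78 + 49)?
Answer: -56249/5 ≈ -11250.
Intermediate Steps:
D(o) = -4/(3*o) + o/3 (D(o) = (-4/o + o/1)/3 = (-4/o + o*1)/3 = (-4/o + o)/3 = (o - 4/o)/3 = -4/(3*o) + o/3)
l = 8509 (l = 67*127 = 8509)
p = -13704/5 (p = -98*28 + (⅓)*(-4 + 10²)/10 = -2744 + (⅓)*(⅒)*(-4 + 100) = -2744 + (⅓)*(⅒)*96 = -2744 + 16/5 = -13704/5 ≈ -2740.8)
p - l = -13704/5 - 1*8509 = -13704/5 - 8509 = -56249/5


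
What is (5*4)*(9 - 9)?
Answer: 0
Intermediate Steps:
(5*4)*(9 - 9) = 20*0 = 0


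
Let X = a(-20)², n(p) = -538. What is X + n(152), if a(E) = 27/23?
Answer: -283873/529 ≈ -536.62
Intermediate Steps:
a(E) = 27/23 (a(E) = 27*(1/23) = 27/23)
X = 729/529 (X = (27/23)² = 729/529 ≈ 1.3781)
X + n(152) = 729/529 - 538 = -283873/529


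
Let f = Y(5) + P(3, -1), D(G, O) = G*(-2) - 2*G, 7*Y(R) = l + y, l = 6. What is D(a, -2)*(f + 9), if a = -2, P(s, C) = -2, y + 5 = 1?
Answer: 408/7 ≈ 58.286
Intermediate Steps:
y = -4 (y = -5 + 1 = -4)
Y(R) = 2/7 (Y(R) = (6 - 4)/7 = (⅐)*2 = 2/7)
D(G, O) = -4*G (D(G, O) = -2*G - 2*G = -4*G)
f = -12/7 (f = 2/7 - 2 = -12/7 ≈ -1.7143)
D(a, -2)*(f + 9) = (-4*(-2))*(-12/7 + 9) = 8*(51/7) = 408/7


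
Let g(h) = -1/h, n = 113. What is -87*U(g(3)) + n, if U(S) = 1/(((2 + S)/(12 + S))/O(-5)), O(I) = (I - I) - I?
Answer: -2932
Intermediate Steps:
O(I) = -I (O(I) = 0 - I = -I)
U(S) = 5*(12 + S)/(2 + S) (U(S) = 1/(((2 + S)/(12 + S))/((-1*(-5)))) = 1/(((2 + S)/(12 + S))/5) = 1/(((2 + S)/(12 + S))*(⅕)) = 1/((2 + S)/(5*(12 + S))) = 5*(12 + S)/(2 + S))
-87*U(g(3)) + n = -435*(12 - 1/3)/(2 - 1/3) + 113 = -435*(12 - 1*⅓)/(2 - 1*⅓) + 113 = -435*(12 - ⅓)/(2 - ⅓) + 113 = -435*35/(5/3*3) + 113 = -435*3*35/(5*3) + 113 = -87*35 + 113 = -3045 + 113 = -2932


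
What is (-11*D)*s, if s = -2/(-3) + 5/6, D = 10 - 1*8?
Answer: -33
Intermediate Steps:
D = 2 (D = 10 - 8 = 2)
s = 3/2 (s = -2*(-1/3) + 5*(1/6) = 2/3 + 5/6 = 3/2 ≈ 1.5000)
(-11*D)*s = -11*2*(3/2) = -22*3/2 = -33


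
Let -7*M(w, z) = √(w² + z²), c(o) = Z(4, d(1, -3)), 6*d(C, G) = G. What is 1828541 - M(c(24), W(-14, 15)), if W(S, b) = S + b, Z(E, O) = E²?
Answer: 1828541 + √257/7 ≈ 1.8285e+6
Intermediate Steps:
d(C, G) = G/6
c(o) = 16 (c(o) = 4² = 16)
M(w, z) = -√(w² + z²)/7
1828541 - M(c(24), W(-14, 15)) = 1828541 - (-1)*√(16² + (-14 + 15)²)/7 = 1828541 - (-1)*√(256 + 1²)/7 = 1828541 - (-1)*√(256 + 1)/7 = 1828541 - (-1)*√257/7 = 1828541 + √257/7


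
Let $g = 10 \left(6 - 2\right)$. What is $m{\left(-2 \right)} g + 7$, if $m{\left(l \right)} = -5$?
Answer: $-193$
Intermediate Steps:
$g = 40$ ($g = 10 \cdot 4 = 40$)
$m{\left(-2 \right)} g + 7 = \left(-5\right) 40 + 7 = -200 + 7 = -193$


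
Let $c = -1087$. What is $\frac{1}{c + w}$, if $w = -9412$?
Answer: $- \frac{1}{10499} \approx -9.5247 \cdot 10^{-5}$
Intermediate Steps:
$\frac{1}{c + w} = \frac{1}{-1087 - 9412} = \frac{1}{-10499} = - \frac{1}{10499}$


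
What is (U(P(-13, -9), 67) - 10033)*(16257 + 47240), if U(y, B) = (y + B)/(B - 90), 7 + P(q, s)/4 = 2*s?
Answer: -14650408822/23 ≈ -6.3697e+8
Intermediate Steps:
P(q, s) = -28 + 8*s (P(q, s) = -28 + 4*(2*s) = -28 + 8*s)
U(y, B) = (B + y)/(-90 + B)
(U(P(-13, -9), 67) - 10033)*(16257 + 47240) = ((67 + (-28 + 8*(-9)))/(-90 + 67) - 10033)*(16257 + 47240) = ((67 + (-28 - 72))/(-23) - 10033)*63497 = (-(67 - 100)/23 - 10033)*63497 = (-1/23*(-33) - 10033)*63497 = (33/23 - 10033)*63497 = -230726/23*63497 = -14650408822/23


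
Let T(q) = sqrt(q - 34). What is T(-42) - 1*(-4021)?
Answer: 4021 + 2*I*sqrt(19) ≈ 4021.0 + 8.7178*I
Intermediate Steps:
T(q) = sqrt(-34 + q)
T(-42) - 1*(-4021) = sqrt(-34 - 42) - 1*(-4021) = sqrt(-76) + 4021 = 2*I*sqrt(19) + 4021 = 4021 + 2*I*sqrt(19)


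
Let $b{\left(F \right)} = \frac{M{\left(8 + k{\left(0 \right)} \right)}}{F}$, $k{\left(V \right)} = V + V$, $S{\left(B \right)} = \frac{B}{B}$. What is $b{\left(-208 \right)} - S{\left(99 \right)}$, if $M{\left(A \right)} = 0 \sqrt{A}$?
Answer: $-1$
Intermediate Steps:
$S{\left(B \right)} = 1$
$k{\left(V \right)} = 2 V$
$M{\left(A \right)} = 0$
$b{\left(F \right)} = 0$ ($b{\left(F \right)} = \frac{0}{F} = 0$)
$b{\left(-208 \right)} - S{\left(99 \right)} = 0 - 1 = -1$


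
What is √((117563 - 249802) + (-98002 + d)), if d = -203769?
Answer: I*√434010 ≈ 658.79*I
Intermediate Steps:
√((117563 - 249802) + (-98002 + d)) = √((117563 - 249802) + (-98002 - 203769)) = √(-132239 - 301771) = √(-434010) = I*√434010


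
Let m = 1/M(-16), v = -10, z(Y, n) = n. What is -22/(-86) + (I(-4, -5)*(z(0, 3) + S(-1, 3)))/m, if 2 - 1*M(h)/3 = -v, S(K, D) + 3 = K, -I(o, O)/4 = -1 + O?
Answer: 24779/43 ≈ 576.26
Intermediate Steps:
I(o, O) = 4 - 4*O (I(o, O) = -4*(-1 + O) = 4 - 4*O)
S(K, D) = -3 + K
M(h) = -24 (M(h) = 6 - (-3)*(-10) = 6 - 3*10 = 6 - 30 = -24)
m = -1/24 (m = 1/(-24) = -1/24 ≈ -0.041667)
-22/(-86) + (I(-4, -5)*(z(0, 3) + S(-1, 3)))/m = -22/(-86) + ((4 - 4*(-5))*(3 + (-3 - 1)))/(-1/24) = -22*(-1/86) + ((4 + 20)*(3 - 4))*(-24) = 11/43 + (24*(-1))*(-24) = 11/43 - 24*(-24) = 11/43 + 576 = 24779/43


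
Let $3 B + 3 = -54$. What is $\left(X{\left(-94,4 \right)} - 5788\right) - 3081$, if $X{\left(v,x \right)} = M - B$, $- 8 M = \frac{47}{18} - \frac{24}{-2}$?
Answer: $- \frac{1274663}{144} \approx -8851.8$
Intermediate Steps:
$M = - \frac{263}{144}$ ($M = - \frac{\frac{47}{18} - \frac{24}{-2}}{8} = - \frac{47 \cdot \frac{1}{18} - -12}{8} = - \frac{\frac{47}{18} + 12}{8} = \left(- \frac{1}{8}\right) \frac{263}{18} = - \frac{263}{144} \approx -1.8264$)
$B = -19$ ($B = -1 + \frac{1}{3} \left(-54\right) = -1 - 18 = -19$)
$X{\left(v,x \right)} = \frac{2473}{144}$ ($X{\left(v,x \right)} = - \frac{263}{144} - -19 = - \frac{263}{144} + 19 = \frac{2473}{144}$)
$\left(X{\left(-94,4 \right)} - 5788\right) - 3081 = \left(\frac{2473}{144} - 5788\right) - 3081 = - \frac{830999}{144} - 3081 = - \frac{1274663}{144}$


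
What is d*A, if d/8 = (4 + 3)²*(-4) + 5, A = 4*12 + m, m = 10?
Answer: -88624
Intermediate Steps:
A = 58 (A = 4*12 + 10 = 48 + 10 = 58)
d = -1528 (d = 8*((4 + 3)²*(-4) + 5) = 8*(7²*(-4) + 5) = 8*(49*(-4) + 5) = 8*(-196 + 5) = 8*(-191) = -1528)
d*A = -1528*58 = -88624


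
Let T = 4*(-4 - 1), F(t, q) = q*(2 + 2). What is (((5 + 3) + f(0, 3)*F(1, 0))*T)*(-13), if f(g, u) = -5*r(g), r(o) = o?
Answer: 2080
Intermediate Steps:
F(t, q) = 4*q (F(t, q) = q*4 = 4*q)
f(g, u) = -5*g
T = -20 (T = 4*(-5) = -20)
(((5 + 3) + f(0, 3)*F(1, 0))*T)*(-13) = (((5 + 3) + (-5*0)*(4*0))*(-20))*(-13) = ((8 + 0*0)*(-20))*(-13) = ((8 + 0)*(-20))*(-13) = (8*(-20))*(-13) = -160*(-13) = 2080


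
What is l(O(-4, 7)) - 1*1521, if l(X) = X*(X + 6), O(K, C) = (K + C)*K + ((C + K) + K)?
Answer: -1430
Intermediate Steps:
O(K, C) = C + 2*K + K*(C + K) (O(K, C) = (C + K)*K + (C + 2*K) = K*(C + K) + (C + 2*K) = C + 2*K + K*(C + K))
l(X) = X*(6 + X)
l(O(-4, 7)) - 1*1521 = (7 + (-4)**2 + 2*(-4) + 7*(-4))*(6 + (7 + (-4)**2 + 2*(-4) + 7*(-4))) - 1*1521 = (7 + 16 - 8 - 28)*(6 + (7 + 16 - 8 - 28)) - 1521 = -13*(6 - 13) - 1521 = -13*(-7) - 1521 = 91 - 1521 = -1430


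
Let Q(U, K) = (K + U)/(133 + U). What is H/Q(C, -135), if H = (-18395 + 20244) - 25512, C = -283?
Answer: -1774725/209 ≈ -8491.5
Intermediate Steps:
H = -23663 (H = 1849 - 25512 = -23663)
Q(U, K) = (K + U)/(133 + U)
H/Q(C, -135) = -23663*(133 - 283)/(-135 - 283) = -23663/(-418/(-150)) = -23663/((-1/150*(-418))) = -23663/209/75 = -23663*75/209 = -1774725/209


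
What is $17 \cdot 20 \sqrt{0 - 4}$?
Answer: $680 i \approx 680.0 i$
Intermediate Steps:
$17 \cdot 20 \sqrt{0 - 4} = 340 \sqrt{-4} = 340 \cdot 2 i = 680 i$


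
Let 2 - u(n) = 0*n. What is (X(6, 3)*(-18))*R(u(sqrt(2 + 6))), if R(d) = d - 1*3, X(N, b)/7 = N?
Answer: 756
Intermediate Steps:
X(N, b) = 7*N
u(n) = 2 (u(n) = 2 - 0*n = 2 - 1*0 = 2 + 0 = 2)
R(d) = -3 + d (R(d) = d - 3 = -3 + d)
(X(6, 3)*(-18))*R(u(sqrt(2 + 6))) = ((7*6)*(-18))*(-3 + 2) = (42*(-18))*(-1) = -756*(-1) = 756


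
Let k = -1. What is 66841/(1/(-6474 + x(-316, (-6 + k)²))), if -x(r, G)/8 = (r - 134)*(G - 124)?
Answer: -18479798634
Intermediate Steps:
x(r, G) = -8*(-134 + r)*(-124 + G) (x(r, G) = -8*(r - 134)*(G - 124) = -8*(-134 + r)*(-124 + G))
66841/(1/(-6474 + x(-316, (-6 + k)²))) = 66841/(1/(-6474 + (-132928 + 992*(-316) + 1072*(-6 - 1)² - 8*(-6 - 1)²*(-316)))) = 66841/(1/(-6474 + (-132928 - 313472 + 1072*(-7)² - 8*(-7)²*(-316)))) = 66841/(1/(-6474 + (-132928 - 313472 + 1072*49 - 8*49*(-316)))) = 66841/(1/(-6474 + (-132928 - 313472 + 52528 + 123872))) = 66841/(1/(-6474 - 270000)) = 66841/(1/(-276474)) = 66841/(-1/276474) = 66841*(-276474) = -18479798634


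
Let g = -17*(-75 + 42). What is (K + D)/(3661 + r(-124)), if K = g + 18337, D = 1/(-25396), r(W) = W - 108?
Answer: 159977869/29027628 ≈ 5.5112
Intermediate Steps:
r(W) = -108 + W
g = 561 (g = -17*(-33) = 561)
D = -1/25396 ≈ -3.9376e-5
K = 18898 (K = 561 + 18337 = 18898)
(K + D)/(3661 + r(-124)) = (18898 - 1/25396)/(3661 + (-108 - 124)) = 479933607/(25396*(3661 - 232)) = (479933607/25396)/3429 = (479933607/25396)*(1/3429) = 159977869/29027628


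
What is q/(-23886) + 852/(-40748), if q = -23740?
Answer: 118375831/121663341 ≈ 0.97298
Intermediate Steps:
q/(-23886) + 852/(-40748) = -23740/(-23886) + 852/(-40748) = -23740*(-1/23886) + 852*(-1/40748) = 11870/11943 - 213/10187 = 118375831/121663341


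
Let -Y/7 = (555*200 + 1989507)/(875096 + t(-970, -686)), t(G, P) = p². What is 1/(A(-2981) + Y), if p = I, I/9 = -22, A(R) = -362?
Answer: -914300/345680149 ≈ -0.0026449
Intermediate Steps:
I = -198 (I = 9*(-22) = -198)
p = -198
t(G, P) = 39204 (t(G, P) = (-198)² = 39204)
Y = -14703549/914300 (Y = -7*(555*200 + 1989507)/(875096 + 39204) = -7*(111000 + 1989507)/914300 = -14703549/914300 ≈ -16.082)
1/(A(-2981) + Y) = 1/(-362 - 14703549/914300) = 1/(-345680149/914300) = -914300/345680149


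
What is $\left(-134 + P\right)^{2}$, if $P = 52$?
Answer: $6724$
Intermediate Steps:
$\left(-134 + P\right)^{2} = \left(-134 + 52\right)^{2} = \left(-82\right)^{2} = 6724$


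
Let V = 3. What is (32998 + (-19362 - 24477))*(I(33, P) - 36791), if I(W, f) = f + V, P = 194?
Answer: 396715554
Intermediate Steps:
I(W, f) = 3 + f (I(W, f) = f + 3 = 3 + f)
(32998 + (-19362 - 24477))*(I(33, P) - 36791) = (32998 + (-19362 - 24477))*((3 + 194) - 36791) = (32998 - 43839)*(197 - 36791) = -10841*(-36594) = 396715554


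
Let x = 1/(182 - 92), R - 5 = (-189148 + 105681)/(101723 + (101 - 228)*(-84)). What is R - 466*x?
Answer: -4655143/5057595 ≈ -0.92043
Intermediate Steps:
R = 478488/112391 (R = 5 + (-189148 + 105681)/(101723 + (101 - 228)*(-84)) = 5 - 83467/(101723 - 127*(-84)) = 5 - 83467/(101723 + 10668) = 5 - 83467/112391 = 478488/112391 ≈ 4.2574)
x = 1/90 ≈ 0.011111
R - 466*x = 478488/112391 - 466/90 = 478488/112391 - 1*233/45 = 478488/112391 - 233/45 = -4655143/5057595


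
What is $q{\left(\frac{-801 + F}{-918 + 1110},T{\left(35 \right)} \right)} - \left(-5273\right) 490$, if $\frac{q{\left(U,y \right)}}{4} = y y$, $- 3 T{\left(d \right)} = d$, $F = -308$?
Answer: $\frac{23258830}{9} \approx 2.5843 \cdot 10^{6}$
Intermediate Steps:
$T{\left(d \right)} = - \frac{d}{3}$
$q{\left(U,y \right)} = 4 y^{2}$ ($q{\left(U,y \right)} = 4 y y = 4 y^{2}$)
$q{\left(\frac{-801 + F}{-918 + 1110},T{\left(35 \right)} \right)} - \left(-5273\right) 490 = 4 \left(\left(- \frac{1}{3}\right) 35\right)^{2} - \left(-5273\right) 490 = 4 \left(- \frac{35}{3}\right)^{2} - -2583770 = 4 \cdot \frac{1225}{9} + 2583770 = \frac{4900}{9} + 2583770 = \frac{23258830}{9}$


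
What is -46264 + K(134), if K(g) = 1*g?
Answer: -46130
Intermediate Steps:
K(g) = g
-46264 + K(134) = -46264 + 134 = -46130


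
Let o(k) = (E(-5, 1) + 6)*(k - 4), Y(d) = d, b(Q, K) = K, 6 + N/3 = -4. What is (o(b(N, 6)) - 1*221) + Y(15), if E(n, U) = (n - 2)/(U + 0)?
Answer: -208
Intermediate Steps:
N = -30 (N = -18 + 3*(-4) = -18 - 12 = -30)
E(n, U) = (-2 + n)/U
o(k) = 4 - k (o(k) = ((-2 - 5)/1 + 6)*(k - 4) = (1*(-7) + 6)*(-4 + k) = (-7 + 6)*(-4 + k) = -(-4 + k) = 4 - k)
(o(b(N, 6)) - 1*221) + Y(15) = ((4 - 1*6) - 1*221) + 15 = ((4 - 6) - 221) + 15 = (-2 - 221) + 15 = -223 + 15 = -208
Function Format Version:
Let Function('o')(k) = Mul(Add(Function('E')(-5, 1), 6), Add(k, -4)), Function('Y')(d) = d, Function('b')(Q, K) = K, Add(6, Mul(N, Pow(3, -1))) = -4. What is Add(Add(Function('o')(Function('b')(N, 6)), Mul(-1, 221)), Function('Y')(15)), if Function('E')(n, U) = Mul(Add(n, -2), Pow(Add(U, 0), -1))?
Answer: -208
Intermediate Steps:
N = -30 (N = Add(-18, Mul(3, -4)) = Add(-18, -12) = -30)
Function('E')(n, U) = Mul(Pow(U, -1), Add(-2, n)) (Function('E')(n, U) = Mul(Add(-2, n), Pow(U, -1)) = Mul(Pow(U, -1), Add(-2, n)))
Function('o')(k) = Add(4, Mul(-1, k)) (Function('o')(k) = Mul(Add(Mul(Pow(1, -1), Add(-2, -5)), 6), Add(k, -4)) = Mul(Add(Mul(1, -7), 6), Add(-4, k)) = Mul(Add(-7, 6), Add(-4, k)) = Mul(-1, Add(-4, k)) = Add(4, Mul(-1, k)))
Add(Add(Function('o')(Function('b')(N, 6)), Mul(-1, 221)), Function('Y')(15)) = Add(Add(Add(4, Mul(-1, 6)), Mul(-1, 221)), 15) = Add(Add(Add(4, -6), -221), 15) = Add(Add(-2, -221), 15) = Add(-223, 15) = -208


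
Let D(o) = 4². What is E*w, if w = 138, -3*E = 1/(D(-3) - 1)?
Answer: -46/15 ≈ -3.0667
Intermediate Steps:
D(o) = 16
E = -1/45 (E = -1/(3*(16 - 1)) = -⅓/15 = -⅓*1/15 = -1/45 ≈ -0.022222)
E*w = -1/45*138 = -46/15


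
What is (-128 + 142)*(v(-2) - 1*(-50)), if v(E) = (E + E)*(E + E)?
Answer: 924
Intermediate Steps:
v(E) = 4*E**2 (v(E) = (2*E)*(2*E) = 4*E**2)
(-128 + 142)*(v(-2) - 1*(-50)) = (-128 + 142)*(4*(-2)**2 - 1*(-50)) = 14*(4*4 + 50) = 14*(16 + 50) = 14*66 = 924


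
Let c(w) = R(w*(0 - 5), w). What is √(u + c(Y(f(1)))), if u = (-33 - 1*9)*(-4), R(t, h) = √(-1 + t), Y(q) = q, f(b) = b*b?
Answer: √(168 + I*√6) ≈ 12.962 + 0.09449*I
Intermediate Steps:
f(b) = b²
c(w) = √(-1 - 5*w) (c(w) = √(-1 + w*(0 - 5)) = √(-1 + w*(-5)) = √(-1 - 5*w))
u = 168 (u = (-33 - 9)*(-4) = -42*(-4) = 168)
√(u + c(Y(f(1)))) = √(168 + √(-1 - 5*1²)) = √(168 + √(-1 - 5*1)) = √(168 + √(-1 - 5)) = √(168 + √(-6)) = √(168 + I*√6)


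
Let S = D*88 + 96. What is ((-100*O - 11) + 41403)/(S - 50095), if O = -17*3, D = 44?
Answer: -46492/46127 ≈ -1.0079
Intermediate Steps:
O = -51
S = 3968 (S = 44*88 + 96 = 3872 + 96 = 3968)
((-100*O - 11) + 41403)/(S - 50095) = ((-100*(-51) - 11) + 41403)/(3968 - 50095) = ((5100 - 11) + 41403)/(-46127) = (5089 + 41403)*(-1/46127) = 46492*(-1/46127) = -46492/46127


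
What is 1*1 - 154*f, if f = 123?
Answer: -18941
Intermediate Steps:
1*1 - 154*f = 1*1 - 154*123 = 1 - 18942 = -18941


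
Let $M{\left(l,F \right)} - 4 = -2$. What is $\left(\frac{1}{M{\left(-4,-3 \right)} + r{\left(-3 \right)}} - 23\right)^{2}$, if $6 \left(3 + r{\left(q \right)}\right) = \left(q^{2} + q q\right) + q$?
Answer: $\frac{4489}{9} \approx 498.78$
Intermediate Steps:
$M{\left(l,F \right)} = 2$ ($M{\left(l,F \right)} = 4 - 2 = 2$)
$r{\left(q \right)} = -3 + \frac{q^{2}}{3} + \frac{q}{6}$ ($r{\left(q \right)} = -3 + \frac{\left(q^{2} + q q\right) + q}{6} = -3 + \frac{\left(q^{2} + q^{2}\right) + q}{6} = -3 + \frac{2 q^{2} + q}{6} = -3 + \frac{q + 2 q^{2}}{6} = -3 + \left(\frac{q^{2}}{3} + \frac{q}{6}\right) = -3 + \frac{q^{2}}{3} + \frac{q}{6}$)
$\left(\frac{1}{M{\left(-4,-3 \right)} + r{\left(-3 \right)}} - 23\right)^{2} = \left(\frac{1}{2 + \left(-3 + \frac{\left(-3\right)^{2}}{3} + \frac{1}{6} \left(-3\right)\right)} - 23\right)^{2} = \left(\frac{1}{2 - \frac{1}{2}} - 23\right)^{2} = \left(\frac{1}{\frac{3}{2}} - 23\right)^{2} = \left(\frac{2}{3} - 23\right)^{2} = \left(- \frac{67}{3}\right)^{2} = \frac{4489}{9}$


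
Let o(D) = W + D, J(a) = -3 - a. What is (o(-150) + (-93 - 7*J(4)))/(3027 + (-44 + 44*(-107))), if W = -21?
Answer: 43/345 ≈ 0.12464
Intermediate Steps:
o(D) = -21 + D
(o(-150) + (-93 - 7*J(4)))/(3027 + (-44 + 44*(-107))) = ((-21 - 150) + (-93 - 7*(-3 - 1*4)))/(3027 + (-44 + 44*(-107))) = (-171 + (-93 - 7*(-3 - 4)))/(3027 + (-44 - 4708)) = (-171 + (-93 - 7*(-7)))/(3027 - 4752) = (-171 + (-93 + 49))/(-1725) = (-171 - 44)*(-1/1725) = -215*(-1/1725) = 43/345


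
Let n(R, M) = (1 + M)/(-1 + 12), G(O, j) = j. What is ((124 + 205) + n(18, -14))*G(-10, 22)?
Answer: 7212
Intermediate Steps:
n(R, M) = 1/11 + M/11 (n(R, M) = (1 + M)/11 = (1 + M)*(1/11) = 1/11 + M/11)
((124 + 205) + n(18, -14))*G(-10, 22) = ((124 + 205) + (1/11 + (1/11)*(-14)))*22 = (329 + (1/11 - 14/11))*22 = (329 - 13/11)*22 = (3606/11)*22 = 7212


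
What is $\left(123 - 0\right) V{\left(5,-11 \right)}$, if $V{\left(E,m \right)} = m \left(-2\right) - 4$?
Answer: $2214$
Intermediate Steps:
$V{\left(E,m \right)} = -4 - 2 m$ ($V{\left(E,m \right)} = - 2 m - 4 = -4 - 2 m$)
$\left(123 - 0\right) V{\left(5,-11 \right)} = \left(123 - 0\right) \left(-4 - -22\right) = \left(123 + \left(-12 + 12\right)\right) \left(-4 + 22\right) = \left(123 + 0\right) 18 = 123 \cdot 18 = 2214$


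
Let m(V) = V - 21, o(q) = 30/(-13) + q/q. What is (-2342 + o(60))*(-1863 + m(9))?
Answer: 57118125/13 ≈ 4.3937e+6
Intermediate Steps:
o(q) = -17/13 (o(q) = 30*(-1/13) + 1 = -30/13 + 1 = -17/13)
m(V) = -21 + V
(-2342 + o(60))*(-1863 + m(9)) = (-2342 - 17/13)*(-1863 + (-21 + 9)) = -30463*(-1863 - 12)/13 = -30463/13*(-1875) = 57118125/13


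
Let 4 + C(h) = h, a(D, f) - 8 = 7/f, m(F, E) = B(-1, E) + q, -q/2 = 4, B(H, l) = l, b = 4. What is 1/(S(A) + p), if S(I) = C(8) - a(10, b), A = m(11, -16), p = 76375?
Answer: 4/305477 ≈ 1.3094e-5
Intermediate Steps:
q = -8 (q = -2*4 = -8)
m(F, E) = -8 + E (m(F, E) = E - 8 = -8 + E)
a(D, f) = 8 + 7/f
C(h) = -4 + h
A = -24 (A = -8 - 16 = -24)
S(I) = -23/4 (S(I) = (-4 + 8) - (8 + 7/4) = 4 - (8 + 7*(¼)) = 4 - (8 + 7/4) = 4 - 1*39/4 = 4 - 39/4 = -23/4)
1/(S(A) + p) = 1/(-23/4 + 76375) = 1/(305477/4) = 4/305477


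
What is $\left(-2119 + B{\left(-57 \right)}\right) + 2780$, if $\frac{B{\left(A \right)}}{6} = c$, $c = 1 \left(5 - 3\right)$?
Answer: $673$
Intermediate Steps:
$c = 2$ ($c = 1 \cdot 2 = 2$)
$B{\left(A \right)} = 12$ ($B{\left(A \right)} = 6 \cdot 2 = 12$)
$\left(-2119 + B{\left(-57 \right)}\right) + 2780 = \left(-2119 + 12\right) + 2780 = -2107 + 2780 = 673$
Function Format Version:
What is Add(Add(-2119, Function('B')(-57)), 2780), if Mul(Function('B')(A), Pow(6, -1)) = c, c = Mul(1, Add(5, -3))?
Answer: 673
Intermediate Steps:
c = 2 (c = Mul(1, 2) = 2)
Function('B')(A) = 12 (Function('B')(A) = Mul(6, 2) = 12)
Add(Add(-2119, Function('B')(-57)), 2780) = Add(Add(-2119, 12), 2780) = Add(-2107, 2780) = 673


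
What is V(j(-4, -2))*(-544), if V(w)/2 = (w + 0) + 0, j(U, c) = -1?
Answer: 1088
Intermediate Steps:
V(w) = 2*w (V(w) = 2*((w + 0) + 0) = 2*(w + 0) = 2*w)
V(j(-4, -2))*(-544) = (2*(-1))*(-544) = -2*(-544) = 1088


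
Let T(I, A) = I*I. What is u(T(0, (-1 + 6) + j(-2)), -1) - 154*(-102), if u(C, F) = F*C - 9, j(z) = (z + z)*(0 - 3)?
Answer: 15699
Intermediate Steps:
j(z) = -6*z (j(z) = (2*z)*(-3) = -6*z)
T(I, A) = I²
u(C, F) = -9 + C*F (u(C, F) = C*F - 9 = -9 + C*F)
u(T(0, (-1 + 6) + j(-2)), -1) - 154*(-102) = (-9 + 0²*(-1)) - 154*(-102) = (-9 + 0*(-1)) + 15708 = (-9 + 0) + 15708 = -9 + 15708 = 15699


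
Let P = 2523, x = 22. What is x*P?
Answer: 55506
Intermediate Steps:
x*P = 22*2523 = 55506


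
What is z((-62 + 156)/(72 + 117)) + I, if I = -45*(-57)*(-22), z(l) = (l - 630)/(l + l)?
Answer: -2681954/47 ≈ -57063.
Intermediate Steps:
z(l) = (-630 + l)/(2*l) (z(l) = (-630 + l)/((2*l)) = (-630 + l)*(1/(2*l)) = (-630 + l)/(2*l))
I = -56430 (I = 2565*(-22) = -56430)
z((-62 + 156)/(72 + 117)) + I = (-630 + (-62 + 156)/(72 + 117))/(2*(((-62 + 156)/(72 + 117)))) - 56430 = (-630 + 94/189)/(2*((94/189))) - 56430 = (-630 + 94*(1/189))/(2*((94*(1/189)))) - 56430 = (-630 + 94/189)/(2*(94/189)) - 56430 = (½)*(189/94)*(-118976/189) - 56430 = -29744/47 - 56430 = -2681954/47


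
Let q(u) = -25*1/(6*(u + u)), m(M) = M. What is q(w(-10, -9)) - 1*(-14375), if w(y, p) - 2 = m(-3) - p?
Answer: 1379975/96 ≈ 14375.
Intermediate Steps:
w(y, p) = -1 - p (w(y, p) = 2 + (-3 - p) = -1 - p)
q(u) = -25/(12*u) (q(u) = -25*1/(12*u) = -25/(12*u))
q(w(-10, -9)) - 1*(-14375) = -25/(12*(-1 - 1*(-9))) - 1*(-14375) = -25/(12*(-1 + 9)) + 14375 = -25/12/8 + 14375 = -25/12*⅛ + 14375 = -25/96 + 14375 = 1379975/96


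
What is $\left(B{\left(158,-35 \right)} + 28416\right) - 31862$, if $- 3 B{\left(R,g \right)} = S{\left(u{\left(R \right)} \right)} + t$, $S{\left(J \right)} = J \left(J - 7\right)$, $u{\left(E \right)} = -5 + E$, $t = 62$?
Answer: $- \frac{32738}{3} \approx -10913.0$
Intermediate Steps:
$S{\left(J \right)} = J \left(-7 + J\right)$
$B{\left(R,g \right)} = - \frac{62}{3} - \frac{\left(-12 + R\right) \left(-5 + R\right)}{3}$ ($B{\left(R,g \right)} = - \frac{\left(-5 + R\right) \left(-7 + \left(-5 + R\right)\right) + 62}{3} = - \frac{\left(-5 + R\right) \left(-12 + R\right) + 62}{3} = - \frac{\left(-12 + R\right) \left(-5 + R\right) + 62}{3} = - \frac{62 + \left(-12 + R\right) \left(-5 + R\right)}{3} = - \frac{62}{3} - \frac{\left(-12 + R\right) \left(-5 + R\right)}{3}$)
$\left(B{\left(158,-35 \right)} + 28416\right) - 31862 = \left(\left(- \frac{122}{3} - \frac{158^{2}}{3} + \frac{17}{3} \cdot 158\right) + 28416\right) - 31862 = \left(\left(- \frac{122}{3} - \frac{24964}{3} + \frac{2686}{3}\right) + 28416\right) - 31862 = \left(- \frac{22400}{3} + 28416\right) - 31862 = \frac{62848}{3} - 31862 = - \frac{32738}{3}$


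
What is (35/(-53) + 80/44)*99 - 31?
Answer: 4432/53 ≈ 83.623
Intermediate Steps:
(35/(-53) + 80/44)*99 - 31 = (35*(-1/53) + 80*(1/44))*99 - 31 = (-35/53 + 20/11)*99 - 31 = (675/583)*99 - 31 = 6075/53 - 31 = 4432/53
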